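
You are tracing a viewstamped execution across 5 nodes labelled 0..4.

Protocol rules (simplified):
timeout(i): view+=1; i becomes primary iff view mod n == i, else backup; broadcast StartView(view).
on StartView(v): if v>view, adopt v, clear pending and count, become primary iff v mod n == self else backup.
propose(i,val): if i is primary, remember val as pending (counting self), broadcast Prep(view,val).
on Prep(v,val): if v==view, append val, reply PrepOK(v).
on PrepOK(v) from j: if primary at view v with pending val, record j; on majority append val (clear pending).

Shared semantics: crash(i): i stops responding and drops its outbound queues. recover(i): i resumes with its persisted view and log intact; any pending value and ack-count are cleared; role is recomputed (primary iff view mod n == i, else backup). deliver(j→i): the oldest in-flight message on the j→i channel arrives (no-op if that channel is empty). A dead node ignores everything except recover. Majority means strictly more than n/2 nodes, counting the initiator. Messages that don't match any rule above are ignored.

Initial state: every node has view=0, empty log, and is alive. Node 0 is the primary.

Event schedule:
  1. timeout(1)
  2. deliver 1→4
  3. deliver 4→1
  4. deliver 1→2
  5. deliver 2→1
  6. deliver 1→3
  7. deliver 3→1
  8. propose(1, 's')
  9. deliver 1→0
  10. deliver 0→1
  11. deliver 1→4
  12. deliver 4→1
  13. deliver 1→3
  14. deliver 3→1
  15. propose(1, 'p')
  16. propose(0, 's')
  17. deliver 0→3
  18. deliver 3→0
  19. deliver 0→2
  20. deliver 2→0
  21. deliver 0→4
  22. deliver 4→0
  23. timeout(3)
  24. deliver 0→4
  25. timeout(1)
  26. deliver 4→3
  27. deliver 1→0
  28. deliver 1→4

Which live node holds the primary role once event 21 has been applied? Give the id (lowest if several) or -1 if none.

1

step 1 timeout(1): 1={prim,v=1,log=-}
step 2 deliver 1→4: 4={back,v=1,log=-}
step 3 deliver 4→1: —
step 4 deliver 1→2: 2={back,v=1,log=-}
step 5 deliver 2→1: —
step 6 deliver 1→3: 3={back,v=1,log=-}
step 7 deliver 3→1: —
step 8 propose(1,'s'): —
step 9 deliver 1→0: 0={back,v=1,log=-}
step 10 deliver 0→1: —
step 11 deliver 1→4: 4={back,v=1,log=s}
step 12 deliver 4→1: —
step 13 deliver 1→3: 3={back,v=1,log=s}
step 14 deliver 3→1: 1={prim,v=1,log=s}
step 15 propose(1,'p'): —
step 16 propose(0,'s'): —
step 17 deliver 0→3: —
step 18 deliver 3→0: —
step 19 deliver 0→2: —
step 20 deliver 2→0: —
step 21 deliver 0→4: —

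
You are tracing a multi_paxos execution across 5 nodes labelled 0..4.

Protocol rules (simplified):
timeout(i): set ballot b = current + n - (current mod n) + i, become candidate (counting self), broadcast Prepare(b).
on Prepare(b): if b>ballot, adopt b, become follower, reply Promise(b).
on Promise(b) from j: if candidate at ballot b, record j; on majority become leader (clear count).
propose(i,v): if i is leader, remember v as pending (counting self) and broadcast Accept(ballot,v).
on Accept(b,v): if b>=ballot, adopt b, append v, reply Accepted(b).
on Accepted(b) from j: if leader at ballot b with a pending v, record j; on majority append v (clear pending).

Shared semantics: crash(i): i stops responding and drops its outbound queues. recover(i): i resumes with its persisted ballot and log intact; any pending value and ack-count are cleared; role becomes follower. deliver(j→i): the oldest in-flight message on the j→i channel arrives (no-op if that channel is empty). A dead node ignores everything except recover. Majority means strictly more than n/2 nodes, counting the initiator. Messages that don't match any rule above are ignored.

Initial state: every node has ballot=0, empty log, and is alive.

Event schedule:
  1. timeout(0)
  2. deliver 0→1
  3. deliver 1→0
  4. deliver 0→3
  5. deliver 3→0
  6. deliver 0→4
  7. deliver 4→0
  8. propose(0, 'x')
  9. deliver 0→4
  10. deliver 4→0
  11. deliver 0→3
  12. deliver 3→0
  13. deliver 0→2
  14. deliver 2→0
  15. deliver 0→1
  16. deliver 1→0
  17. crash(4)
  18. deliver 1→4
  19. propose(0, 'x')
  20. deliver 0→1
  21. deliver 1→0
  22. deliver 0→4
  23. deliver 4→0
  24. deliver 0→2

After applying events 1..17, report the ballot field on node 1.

[1] timeout(0) → N0(cand b5 [-])
[2] deliver 0→1 → N1(foll b5 [-])
[3] deliver 1→0 → ∅
[4] deliver 0→3 → N3(foll b5 [-])
[5] deliver 3→0 → N0(lead b5 [-])
[6] deliver 0→4 → N4(foll b5 [-])
[7] deliver 4→0 → ∅
[8] propose(0,'x') → ∅
[9] deliver 0→4 → N4(foll b5 [x])
[10] deliver 4→0 → ∅
[11] deliver 0→3 → N3(foll b5 [x])
[12] deliver 3→0 → N0(lead b5 [x])
[13] deliver 0→2 → N2(foll b5 [-])
[14] deliver 2→0 → ∅
[15] deliver 0→1 → N1(foll b5 [x])
[16] deliver 1→0 → ∅
[17] crash(4) → N4(✗foll b5 [x])

5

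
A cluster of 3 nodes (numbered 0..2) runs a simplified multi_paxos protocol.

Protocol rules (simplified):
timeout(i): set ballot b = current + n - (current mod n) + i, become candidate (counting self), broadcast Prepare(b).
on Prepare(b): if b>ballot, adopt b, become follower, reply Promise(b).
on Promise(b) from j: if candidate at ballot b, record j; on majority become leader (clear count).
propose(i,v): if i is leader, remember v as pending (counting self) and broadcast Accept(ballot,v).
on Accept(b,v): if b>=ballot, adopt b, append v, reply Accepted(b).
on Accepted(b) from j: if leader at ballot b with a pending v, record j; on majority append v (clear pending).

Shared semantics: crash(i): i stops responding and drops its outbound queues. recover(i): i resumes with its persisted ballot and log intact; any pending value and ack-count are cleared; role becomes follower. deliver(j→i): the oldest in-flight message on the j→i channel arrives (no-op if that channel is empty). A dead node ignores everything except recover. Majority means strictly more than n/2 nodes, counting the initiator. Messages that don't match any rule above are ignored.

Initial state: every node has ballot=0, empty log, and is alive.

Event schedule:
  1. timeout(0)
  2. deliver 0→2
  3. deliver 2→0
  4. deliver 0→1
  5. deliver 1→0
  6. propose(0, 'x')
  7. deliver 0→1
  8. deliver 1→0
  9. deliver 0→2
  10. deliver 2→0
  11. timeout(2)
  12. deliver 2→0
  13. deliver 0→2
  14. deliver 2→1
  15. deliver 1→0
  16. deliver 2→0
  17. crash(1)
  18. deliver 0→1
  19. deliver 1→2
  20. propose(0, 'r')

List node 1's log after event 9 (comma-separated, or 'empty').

x

after 1 — timeout(0): n0:cand/b3/[-]
after 2 — deliver 0→2: n2:foll/b3/[-]
after 3 — deliver 2→0: n0:lead/b3/[-]
after 4 — deliver 0→1: n1:foll/b3/[-]
after 5 — deliver 1→0: ·
after 6 — propose(0,'x'): ·
after 7 — deliver 0→1: n1:foll/b3/[x]
after 8 — deliver 1→0: n0:lead/b3/[x]
after 9 — deliver 0→2: n2:foll/b3/[x]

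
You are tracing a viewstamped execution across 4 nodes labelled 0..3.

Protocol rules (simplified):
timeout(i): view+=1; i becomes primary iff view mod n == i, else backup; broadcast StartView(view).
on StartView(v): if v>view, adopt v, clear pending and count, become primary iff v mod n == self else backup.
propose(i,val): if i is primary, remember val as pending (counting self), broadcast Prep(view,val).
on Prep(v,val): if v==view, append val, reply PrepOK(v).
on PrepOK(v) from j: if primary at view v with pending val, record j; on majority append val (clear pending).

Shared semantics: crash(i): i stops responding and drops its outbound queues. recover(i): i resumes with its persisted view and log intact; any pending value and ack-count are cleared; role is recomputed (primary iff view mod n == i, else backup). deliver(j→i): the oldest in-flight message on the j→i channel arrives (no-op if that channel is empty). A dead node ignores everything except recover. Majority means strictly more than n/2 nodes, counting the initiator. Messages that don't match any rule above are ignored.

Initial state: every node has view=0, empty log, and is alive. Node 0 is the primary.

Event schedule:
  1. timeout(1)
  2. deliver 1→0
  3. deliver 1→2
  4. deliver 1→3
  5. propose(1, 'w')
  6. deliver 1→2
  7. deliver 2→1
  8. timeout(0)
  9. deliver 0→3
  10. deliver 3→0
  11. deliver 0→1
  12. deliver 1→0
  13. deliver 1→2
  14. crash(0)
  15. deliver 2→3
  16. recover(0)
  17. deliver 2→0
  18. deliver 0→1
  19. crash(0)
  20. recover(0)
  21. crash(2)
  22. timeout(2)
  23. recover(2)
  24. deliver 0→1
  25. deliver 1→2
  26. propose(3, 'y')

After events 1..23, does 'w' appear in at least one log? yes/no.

yes

1. timeout(1):  <1:prim v1 ->
2. deliver 1→0:  <0:back v1 ->
3. deliver 1→2:  <2:back v1 ->
4. deliver 1→3:  <3:back v1 ->
5. propose(1,'w'):  nop
6. deliver 1→2:  <2:back v1 w>
7. deliver 2→1:  nop
8. timeout(0):  <0:back v2 ->
9. deliver 0→3:  <3:back v2 ->
10. deliver 3→0:  nop
11. deliver 0→1:  <1:back v2 ->
12. deliver 1→0:  nop
13. deliver 1→2:  nop
14. crash(0):  <0:✗back v2 ->
15. deliver 2→3:  nop
16. recover(0):  <0:back v2 ->
17. deliver 2→0:  nop
18. deliver 0→1:  nop
19. crash(0):  <0:✗back v2 ->
20. recover(0):  <0:back v2 ->
21. crash(2):  <2:✗back v1 w>
22. timeout(2):  nop
23. recover(2):  <2:back v1 w>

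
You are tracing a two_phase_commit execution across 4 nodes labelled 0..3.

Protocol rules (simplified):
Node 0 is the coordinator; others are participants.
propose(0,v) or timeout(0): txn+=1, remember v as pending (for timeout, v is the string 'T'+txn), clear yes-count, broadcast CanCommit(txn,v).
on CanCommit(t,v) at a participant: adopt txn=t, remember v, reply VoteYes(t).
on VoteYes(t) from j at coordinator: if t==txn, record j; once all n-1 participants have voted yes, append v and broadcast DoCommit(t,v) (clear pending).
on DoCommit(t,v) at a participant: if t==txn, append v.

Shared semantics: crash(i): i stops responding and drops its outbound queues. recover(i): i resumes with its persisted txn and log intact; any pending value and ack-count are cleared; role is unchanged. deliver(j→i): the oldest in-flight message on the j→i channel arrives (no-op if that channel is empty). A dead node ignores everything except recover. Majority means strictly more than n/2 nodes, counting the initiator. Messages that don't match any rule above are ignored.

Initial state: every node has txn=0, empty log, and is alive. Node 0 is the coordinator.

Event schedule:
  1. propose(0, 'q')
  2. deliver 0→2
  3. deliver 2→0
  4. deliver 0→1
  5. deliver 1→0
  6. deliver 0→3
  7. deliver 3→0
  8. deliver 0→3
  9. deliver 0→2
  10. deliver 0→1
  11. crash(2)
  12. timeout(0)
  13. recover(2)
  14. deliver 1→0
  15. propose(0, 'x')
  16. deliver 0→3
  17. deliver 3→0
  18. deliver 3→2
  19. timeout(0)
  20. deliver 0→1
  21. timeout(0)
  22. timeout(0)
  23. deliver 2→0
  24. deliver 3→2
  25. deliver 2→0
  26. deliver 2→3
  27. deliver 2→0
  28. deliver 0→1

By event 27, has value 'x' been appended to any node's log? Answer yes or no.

1. propose(0,'q'):  <0:coor t1 ->
2. deliver 0→2:  <2:part t1 ->
3. deliver 2→0:  nop
4. deliver 0→1:  <1:part t1 ->
5. deliver 1→0:  nop
6. deliver 0→3:  <3:part t1 ->
7. deliver 3→0:  <0:coor t1 q>
8. deliver 0→3:  <3:part t1 q>
9. deliver 0→2:  <2:part t1 q>
10. deliver 0→1:  <1:part t1 q>
11. crash(2):  <2:✗part t1 q>
12. timeout(0):  <0:coor t2 q>
13. recover(2):  <2:part t1 q>
14. deliver 1→0:  nop
15. propose(0,'x'):  <0:coor t3 q>
16. deliver 0→3:  <3:part t2 q>
17. deliver 3→0:  nop
18. deliver 3→2:  nop
19. timeout(0):  <0:coor t4 q>
20. deliver 0→1:  <1:part t2 q>
21. timeout(0):  <0:coor t5 q>
22. timeout(0):  <0:coor t6 q>
23. deliver 2→0:  nop
24. deliver 3→2:  nop
25. deliver 2→0:  nop
26. deliver 2→3:  nop
27. deliver 2→0:  nop

no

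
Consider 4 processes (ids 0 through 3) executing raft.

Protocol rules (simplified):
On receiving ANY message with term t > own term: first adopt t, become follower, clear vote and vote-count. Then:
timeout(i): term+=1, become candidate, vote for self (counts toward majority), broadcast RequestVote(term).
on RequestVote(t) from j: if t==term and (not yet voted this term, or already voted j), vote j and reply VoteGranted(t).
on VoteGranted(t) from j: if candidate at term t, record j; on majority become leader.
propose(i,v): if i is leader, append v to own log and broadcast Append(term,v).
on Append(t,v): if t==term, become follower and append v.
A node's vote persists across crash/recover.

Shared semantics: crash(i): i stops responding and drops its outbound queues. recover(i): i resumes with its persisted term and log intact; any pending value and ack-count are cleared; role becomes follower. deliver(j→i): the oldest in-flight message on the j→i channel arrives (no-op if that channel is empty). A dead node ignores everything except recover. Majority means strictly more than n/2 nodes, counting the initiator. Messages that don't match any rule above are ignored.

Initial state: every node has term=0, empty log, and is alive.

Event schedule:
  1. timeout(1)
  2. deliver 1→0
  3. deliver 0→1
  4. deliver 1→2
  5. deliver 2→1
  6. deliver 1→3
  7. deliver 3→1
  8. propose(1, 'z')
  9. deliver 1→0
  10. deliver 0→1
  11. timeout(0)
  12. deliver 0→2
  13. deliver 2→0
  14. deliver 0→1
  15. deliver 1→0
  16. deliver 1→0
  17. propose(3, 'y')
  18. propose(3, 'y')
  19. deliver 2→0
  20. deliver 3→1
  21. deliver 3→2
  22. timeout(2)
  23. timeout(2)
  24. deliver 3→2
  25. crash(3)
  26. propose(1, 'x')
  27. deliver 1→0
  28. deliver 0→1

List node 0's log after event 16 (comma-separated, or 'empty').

z

1. timeout(1):  <1:cand t1 ->
2. deliver 1→0:  <0:foll t1 ->
3. deliver 0→1:  nop
4. deliver 1→2:  <2:foll t1 ->
5. deliver 2→1:  <1:lead t1 ->
6. deliver 1→3:  <3:foll t1 ->
7. deliver 3→1:  nop
8. propose(1,'z'):  <1:lead t1 z>
9. deliver 1→0:  <0:foll t1 z>
10. deliver 0→1:  nop
11. timeout(0):  <0:cand t2 z>
12. deliver 0→2:  <2:foll t2 ->
13. deliver 2→0:  nop
14. deliver 0→1:  <1:foll t2 z>
15. deliver 1→0:  <0:lead t2 z>
16. deliver 1→0:  nop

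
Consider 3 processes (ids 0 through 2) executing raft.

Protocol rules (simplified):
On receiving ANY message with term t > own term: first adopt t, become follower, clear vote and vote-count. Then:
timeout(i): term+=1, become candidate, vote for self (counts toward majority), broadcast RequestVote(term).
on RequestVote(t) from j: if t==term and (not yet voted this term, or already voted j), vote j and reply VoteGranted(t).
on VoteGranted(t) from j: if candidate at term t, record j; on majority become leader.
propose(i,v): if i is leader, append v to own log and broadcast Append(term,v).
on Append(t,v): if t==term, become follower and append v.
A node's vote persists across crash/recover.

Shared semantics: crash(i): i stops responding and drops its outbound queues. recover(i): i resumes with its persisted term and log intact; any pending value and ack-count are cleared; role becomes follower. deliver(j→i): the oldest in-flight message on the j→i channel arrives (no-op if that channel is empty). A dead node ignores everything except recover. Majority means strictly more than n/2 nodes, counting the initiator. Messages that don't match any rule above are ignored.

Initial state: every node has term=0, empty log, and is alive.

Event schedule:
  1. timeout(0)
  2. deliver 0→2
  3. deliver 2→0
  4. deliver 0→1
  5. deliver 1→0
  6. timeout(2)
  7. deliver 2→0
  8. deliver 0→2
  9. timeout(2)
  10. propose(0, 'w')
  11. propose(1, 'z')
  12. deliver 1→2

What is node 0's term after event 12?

1. timeout(0):  <0:cand t1 ->
2. deliver 0→2:  <2:foll t1 ->
3. deliver 2→0:  <0:lead t1 ->
4. deliver 0→1:  <1:foll t1 ->
5. deliver 1→0:  nop
6. timeout(2):  <2:cand t2 ->
7. deliver 2→0:  <0:foll t2 ->
8. deliver 0→2:  <2:lead t2 ->
9. timeout(2):  <2:cand t3 ->
10. propose(0,'w'):  nop
11. propose(1,'z'):  nop
12. deliver 1→2:  nop

2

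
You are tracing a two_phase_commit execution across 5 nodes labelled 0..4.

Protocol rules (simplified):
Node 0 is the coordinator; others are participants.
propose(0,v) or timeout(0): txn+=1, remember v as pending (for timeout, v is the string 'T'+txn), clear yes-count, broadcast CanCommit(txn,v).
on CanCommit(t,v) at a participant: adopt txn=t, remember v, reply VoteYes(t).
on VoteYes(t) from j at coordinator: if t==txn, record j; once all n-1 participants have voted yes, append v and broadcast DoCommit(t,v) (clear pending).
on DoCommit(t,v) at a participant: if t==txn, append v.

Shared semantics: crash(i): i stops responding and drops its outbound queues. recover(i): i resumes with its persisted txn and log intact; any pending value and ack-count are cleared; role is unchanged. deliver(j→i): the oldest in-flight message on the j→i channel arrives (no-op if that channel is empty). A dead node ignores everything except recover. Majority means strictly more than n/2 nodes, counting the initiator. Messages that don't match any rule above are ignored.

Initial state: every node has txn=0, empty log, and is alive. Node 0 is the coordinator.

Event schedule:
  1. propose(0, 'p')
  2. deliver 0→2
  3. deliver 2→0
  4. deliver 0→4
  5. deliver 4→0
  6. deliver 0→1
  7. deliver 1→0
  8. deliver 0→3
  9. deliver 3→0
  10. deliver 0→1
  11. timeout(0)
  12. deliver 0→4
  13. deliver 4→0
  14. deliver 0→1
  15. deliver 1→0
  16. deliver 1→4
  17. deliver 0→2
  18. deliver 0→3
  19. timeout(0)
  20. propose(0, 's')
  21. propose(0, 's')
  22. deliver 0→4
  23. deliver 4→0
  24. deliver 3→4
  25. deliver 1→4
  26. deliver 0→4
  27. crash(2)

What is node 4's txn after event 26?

3

step 1 propose(0,'p'): 0={coor,t=1,log=-}
step 2 deliver 0→2: 2={part,t=1,log=-}
step 3 deliver 2→0: —
step 4 deliver 0→4: 4={part,t=1,log=-}
step 5 deliver 4→0: —
step 6 deliver 0→1: 1={part,t=1,log=-}
step 7 deliver 1→0: —
step 8 deliver 0→3: 3={part,t=1,log=-}
step 9 deliver 3→0: 0={coor,t=1,log=p}
step 10 deliver 0→1: 1={part,t=1,log=p}
step 11 timeout(0): 0={coor,t=2,log=p}
step 12 deliver 0→4: 4={part,t=1,log=p}
step 13 deliver 4→0: —
step 14 deliver 0→1: 1={part,t=2,log=p}
step 15 deliver 1→0: —
step 16 deliver 1→4: —
step 17 deliver 0→2: 2={part,t=1,log=p}
step 18 deliver 0→3: 3={part,t=1,log=p}
step 19 timeout(0): 0={coor,t=3,log=p}
step 20 propose(0,'s'): 0={coor,t=4,log=p}
step 21 propose(0,'s'): 0={coor,t=5,log=p}
step 22 deliver 0→4: 4={part,t=2,log=p}
step 23 deliver 4→0: —
step 24 deliver 3→4: —
step 25 deliver 1→4: —
step 26 deliver 0→4: 4={part,t=3,log=p}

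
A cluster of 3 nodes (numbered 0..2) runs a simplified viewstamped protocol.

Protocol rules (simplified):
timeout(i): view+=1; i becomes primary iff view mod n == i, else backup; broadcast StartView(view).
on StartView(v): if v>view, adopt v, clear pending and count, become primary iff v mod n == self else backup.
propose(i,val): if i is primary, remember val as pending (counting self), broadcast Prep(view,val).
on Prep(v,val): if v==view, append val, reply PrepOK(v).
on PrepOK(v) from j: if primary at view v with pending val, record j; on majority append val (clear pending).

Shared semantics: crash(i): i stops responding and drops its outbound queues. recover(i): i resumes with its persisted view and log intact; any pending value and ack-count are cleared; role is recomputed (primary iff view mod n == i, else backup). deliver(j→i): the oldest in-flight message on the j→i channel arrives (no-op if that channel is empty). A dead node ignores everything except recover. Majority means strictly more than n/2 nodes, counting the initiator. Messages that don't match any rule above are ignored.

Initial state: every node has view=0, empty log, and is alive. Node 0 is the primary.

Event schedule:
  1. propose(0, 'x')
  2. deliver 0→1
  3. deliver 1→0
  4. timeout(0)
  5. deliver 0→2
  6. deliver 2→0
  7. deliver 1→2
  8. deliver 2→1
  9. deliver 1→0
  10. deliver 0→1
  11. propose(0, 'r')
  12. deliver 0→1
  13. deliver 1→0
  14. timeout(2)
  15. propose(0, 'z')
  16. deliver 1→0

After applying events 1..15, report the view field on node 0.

1

step 1 propose(0,'x'): —
step 2 deliver 0→1: 1={back,v=0,log=x}
step 3 deliver 1→0: 0={prim,v=0,log=x}
step 4 timeout(0): 0={back,v=1,log=x}
step 5 deliver 0→2: 2={back,v=0,log=x}
step 6 deliver 2→0: —
step 7 deliver 1→2: —
step 8 deliver 2→1: —
step 9 deliver 1→0: —
step 10 deliver 0→1: 1={prim,v=1,log=x}
step 11 propose(0,'r'): —
step 12 deliver 0→1: —
step 13 deliver 1→0: —
step 14 timeout(2): 2={back,v=1,log=x}
step 15 propose(0,'z'): —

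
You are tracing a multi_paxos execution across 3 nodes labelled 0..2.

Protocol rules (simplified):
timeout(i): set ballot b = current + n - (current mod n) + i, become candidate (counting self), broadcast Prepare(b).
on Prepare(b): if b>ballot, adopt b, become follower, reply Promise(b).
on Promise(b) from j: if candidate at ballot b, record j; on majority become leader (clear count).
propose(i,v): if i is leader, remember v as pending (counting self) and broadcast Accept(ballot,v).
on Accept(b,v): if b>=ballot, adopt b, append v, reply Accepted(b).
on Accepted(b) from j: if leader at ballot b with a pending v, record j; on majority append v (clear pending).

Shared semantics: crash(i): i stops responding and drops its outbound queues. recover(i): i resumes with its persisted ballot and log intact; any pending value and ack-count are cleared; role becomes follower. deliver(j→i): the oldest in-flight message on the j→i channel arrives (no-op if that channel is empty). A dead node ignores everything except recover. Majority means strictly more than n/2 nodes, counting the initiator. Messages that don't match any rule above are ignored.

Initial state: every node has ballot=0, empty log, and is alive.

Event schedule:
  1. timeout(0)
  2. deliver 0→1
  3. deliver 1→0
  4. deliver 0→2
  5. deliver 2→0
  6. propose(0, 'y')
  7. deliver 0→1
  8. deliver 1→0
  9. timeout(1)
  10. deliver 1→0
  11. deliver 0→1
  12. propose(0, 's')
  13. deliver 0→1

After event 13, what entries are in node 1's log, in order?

y

after 1 — timeout(0): n0:cand/b3/[-]
after 2 — deliver 0→1: n1:foll/b3/[-]
after 3 — deliver 1→0: n0:lead/b3/[-]
after 4 — deliver 0→2: n2:foll/b3/[-]
after 5 — deliver 2→0: ·
after 6 — propose(0,'y'): ·
after 7 — deliver 0→1: n1:foll/b3/[y]
after 8 — deliver 1→0: n0:lead/b3/[y]
after 9 — timeout(1): n1:cand/b7/[y]
after 10 — deliver 1→0: n0:foll/b7/[y]
after 11 — deliver 0→1: n1:lead/b7/[y]
after 12 — propose(0,'s'): ·
after 13 — deliver 0→1: ·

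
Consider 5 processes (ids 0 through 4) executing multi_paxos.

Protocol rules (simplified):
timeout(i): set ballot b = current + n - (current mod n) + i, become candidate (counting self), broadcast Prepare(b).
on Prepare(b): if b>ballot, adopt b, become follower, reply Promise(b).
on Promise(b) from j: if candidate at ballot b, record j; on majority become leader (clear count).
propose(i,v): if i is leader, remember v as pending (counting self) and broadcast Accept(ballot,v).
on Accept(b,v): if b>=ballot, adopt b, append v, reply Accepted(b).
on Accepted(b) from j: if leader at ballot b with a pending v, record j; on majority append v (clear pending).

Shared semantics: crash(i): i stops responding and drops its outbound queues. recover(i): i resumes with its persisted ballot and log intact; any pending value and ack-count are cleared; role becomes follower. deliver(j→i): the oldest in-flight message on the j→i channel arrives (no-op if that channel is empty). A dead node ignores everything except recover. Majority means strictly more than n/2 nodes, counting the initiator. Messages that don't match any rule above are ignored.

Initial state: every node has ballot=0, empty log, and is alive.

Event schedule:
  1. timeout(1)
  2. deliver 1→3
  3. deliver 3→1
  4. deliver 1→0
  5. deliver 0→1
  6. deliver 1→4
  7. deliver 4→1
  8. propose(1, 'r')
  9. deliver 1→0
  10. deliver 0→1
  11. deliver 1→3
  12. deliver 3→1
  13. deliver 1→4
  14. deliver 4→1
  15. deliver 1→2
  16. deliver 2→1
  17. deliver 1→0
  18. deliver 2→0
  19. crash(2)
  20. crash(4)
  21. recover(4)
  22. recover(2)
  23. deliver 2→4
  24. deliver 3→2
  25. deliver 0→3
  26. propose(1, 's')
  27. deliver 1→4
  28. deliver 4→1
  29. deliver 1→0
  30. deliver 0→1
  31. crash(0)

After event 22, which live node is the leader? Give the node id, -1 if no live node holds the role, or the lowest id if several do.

1. timeout(1):  <1:cand b6 ->
2. deliver 1→3:  <3:foll b6 ->
3. deliver 3→1:  nop
4. deliver 1→0:  <0:foll b6 ->
5. deliver 0→1:  <1:lead b6 ->
6. deliver 1→4:  <4:foll b6 ->
7. deliver 4→1:  nop
8. propose(1,'r'):  nop
9. deliver 1→0:  <0:foll b6 r>
10. deliver 0→1:  nop
11. deliver 1→3:  <3:foll b6 r>
12. deliver 3→1:  <1:lead b6 r>
13. deliver 1→4:  <4:foll b6 r>
14. deliver 4→1:  nop
15. deliver 1→2:  <2:foll b6 ->
16. deliver 2→1:  nop
17. deliver 1→0:  nop
18. deliver 2→0:  nop
19. crash(2):  <2:✗foll b6 ->
20. crash(4):  <4:✗foll b6 r>
21. recover(4):  <4:foll b6 r>
22. recover(2):  <2:foll b6 ->

1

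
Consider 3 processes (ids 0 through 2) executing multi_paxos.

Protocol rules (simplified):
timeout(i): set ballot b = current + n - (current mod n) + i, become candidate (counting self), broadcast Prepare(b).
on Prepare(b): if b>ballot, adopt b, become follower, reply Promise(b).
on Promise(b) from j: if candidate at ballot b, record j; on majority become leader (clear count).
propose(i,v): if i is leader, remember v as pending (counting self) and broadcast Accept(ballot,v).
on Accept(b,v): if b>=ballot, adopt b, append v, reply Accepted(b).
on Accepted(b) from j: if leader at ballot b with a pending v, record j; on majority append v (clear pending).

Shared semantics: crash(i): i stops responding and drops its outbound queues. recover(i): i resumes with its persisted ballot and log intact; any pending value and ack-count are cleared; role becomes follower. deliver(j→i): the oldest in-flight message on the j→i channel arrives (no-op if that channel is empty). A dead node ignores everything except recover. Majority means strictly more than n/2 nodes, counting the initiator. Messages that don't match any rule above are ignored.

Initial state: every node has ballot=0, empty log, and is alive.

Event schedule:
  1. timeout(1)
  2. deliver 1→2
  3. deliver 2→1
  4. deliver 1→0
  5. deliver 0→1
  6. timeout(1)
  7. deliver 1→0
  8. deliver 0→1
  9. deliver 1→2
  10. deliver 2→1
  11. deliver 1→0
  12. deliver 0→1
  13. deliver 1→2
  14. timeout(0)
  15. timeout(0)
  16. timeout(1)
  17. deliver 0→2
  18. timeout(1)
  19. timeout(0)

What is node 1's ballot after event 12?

[1] timeout(1) → N1(cand b4 [-])
[2] deliver 1→2 → N2(foll b4 [-])
[3] deliver 2→1 → N1(lead b4 [-])
[4] deliver 1→0 → N0(foll b4 [-])
[5] deliver 0→1 → ∅
[6] timeout(1) → N1(cand b7 [-])
[7] deliver 1→0 → N0(foll b7 [-])
[8] deliver 0→1 → N1(lead b7 [-])
[9] deliver 1→2 → N2(foll b7 [-])
[10] deliver 2→1 → ∅
[11] deliver 1→0 → ∅
[12] deliver 0→1 → ∅

7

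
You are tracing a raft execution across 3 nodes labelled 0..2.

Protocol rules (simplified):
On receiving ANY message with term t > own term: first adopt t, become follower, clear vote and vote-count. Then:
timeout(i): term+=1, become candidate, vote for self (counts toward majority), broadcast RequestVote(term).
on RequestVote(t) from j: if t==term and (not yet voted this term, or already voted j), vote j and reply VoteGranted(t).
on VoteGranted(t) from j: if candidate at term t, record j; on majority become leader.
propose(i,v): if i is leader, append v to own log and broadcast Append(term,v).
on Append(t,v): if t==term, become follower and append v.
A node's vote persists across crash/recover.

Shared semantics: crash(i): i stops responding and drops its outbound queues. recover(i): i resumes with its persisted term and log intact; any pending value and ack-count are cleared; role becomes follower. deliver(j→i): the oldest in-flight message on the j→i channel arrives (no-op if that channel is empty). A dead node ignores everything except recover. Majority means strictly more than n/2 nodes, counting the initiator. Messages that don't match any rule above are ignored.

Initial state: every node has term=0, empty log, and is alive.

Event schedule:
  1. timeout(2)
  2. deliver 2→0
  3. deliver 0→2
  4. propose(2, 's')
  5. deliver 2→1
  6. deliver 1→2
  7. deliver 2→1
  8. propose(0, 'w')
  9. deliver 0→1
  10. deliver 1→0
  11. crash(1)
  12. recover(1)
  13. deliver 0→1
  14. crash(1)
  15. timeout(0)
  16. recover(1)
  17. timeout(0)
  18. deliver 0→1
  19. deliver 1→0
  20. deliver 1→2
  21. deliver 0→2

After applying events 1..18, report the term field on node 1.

step 1 timeout(2): 2={cand,t=1,log=-}
step 2 deliver 2→0: 0={foll,t=1,log=-}
step 3 deliver 0→2: 2={lead,t=1,log=-}
step 4 propose(2,'s'): 2={lead,t=1,log=s}
step 5 deliver 2→1: 1={foll,t=1,log=-}
step 6 deliver 1→2: —
step 7 deliver 2→1: 1={foll,t=1,log=s}
step 8 propose(0,'w'): —
step 9 deliver 0→1: —
step 10 deliver 1→0: —
step 11 crash(1): 1={✗foll,t=1,log=s}
step 12 recover(1): 1={foll,t=1,log=s}
step 13 deliver 0→1: —
step 14 crash(1): 1={✗foll,t=1,log=s}
step 15 timeout(0): 0={cand,t=2,log=-}
step 16 recover(1): 1={foll,t=1,log=s}
step 17 timeout(0): 0={cand,t=3,log=-}
step 18 deliver 0→1: 1={foll,t=2,log=s}

2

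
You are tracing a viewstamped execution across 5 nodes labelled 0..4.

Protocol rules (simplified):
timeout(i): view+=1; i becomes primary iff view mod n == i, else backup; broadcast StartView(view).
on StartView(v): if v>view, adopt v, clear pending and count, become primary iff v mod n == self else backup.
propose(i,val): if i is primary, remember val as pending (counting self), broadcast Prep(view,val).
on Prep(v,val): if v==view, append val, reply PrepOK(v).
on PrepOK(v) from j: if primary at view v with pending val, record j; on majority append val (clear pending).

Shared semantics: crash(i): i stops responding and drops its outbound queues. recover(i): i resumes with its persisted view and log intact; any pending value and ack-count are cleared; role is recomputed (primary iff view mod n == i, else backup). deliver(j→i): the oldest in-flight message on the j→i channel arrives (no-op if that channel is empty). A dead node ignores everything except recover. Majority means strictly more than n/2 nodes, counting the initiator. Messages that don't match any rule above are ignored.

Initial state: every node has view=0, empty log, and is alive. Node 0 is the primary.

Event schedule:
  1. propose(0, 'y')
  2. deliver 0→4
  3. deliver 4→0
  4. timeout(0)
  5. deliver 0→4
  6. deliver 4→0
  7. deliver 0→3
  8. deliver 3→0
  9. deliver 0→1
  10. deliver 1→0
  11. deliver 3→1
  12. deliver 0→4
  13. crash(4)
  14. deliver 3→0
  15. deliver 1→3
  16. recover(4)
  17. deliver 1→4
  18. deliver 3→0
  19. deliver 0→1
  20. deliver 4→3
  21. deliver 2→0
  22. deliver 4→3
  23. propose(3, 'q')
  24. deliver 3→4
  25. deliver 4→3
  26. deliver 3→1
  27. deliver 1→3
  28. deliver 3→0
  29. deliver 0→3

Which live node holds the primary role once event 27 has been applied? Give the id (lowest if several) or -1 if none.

1

[1] propose(0,'y') → ∅
[2] deliver 0→4 → N4(back v0 [y])
[3] deliver 4→0 → ∅
[4] timeout(0) → N0(back v1 [-])
[5] deliver 0→4 → N4(back v1 [y])
[6] deliver 4→0 → ∅
[7] deliver 0→3 → N3(back v0 [y])
[8] deliver 3→0 → ∅
[9] deliver 0→1 → N1(back v0 [y])
[10] deliver 1→0 → ∅
[11] deliver 3→1 → ∅
[12] deliver 0→4 → ∅
[13] crash(4) → N4(✗back v1 [y])
[14] deliver 3→0 → ∅
[15] deliver 1→3 → ∅
[16] recover(4) → N4(back v1 [y])
[17] deliver 1→4 → ∅
[18] deliver 3→0 → ∅
[19] deliver 0→1 → N1(prim v1 [y])
[20] deliver 4→3 → ∅
[21] deliver 2→0 → ∅
[22] deliver 4→3 → ∅
[23] propose(3,'q') → ∅
[24] deliver 3→4 → ∅
[25] deliver 4→3 → ∅
[26] deliver 3→1 → ∅
[27] deliver 1→3 → ∅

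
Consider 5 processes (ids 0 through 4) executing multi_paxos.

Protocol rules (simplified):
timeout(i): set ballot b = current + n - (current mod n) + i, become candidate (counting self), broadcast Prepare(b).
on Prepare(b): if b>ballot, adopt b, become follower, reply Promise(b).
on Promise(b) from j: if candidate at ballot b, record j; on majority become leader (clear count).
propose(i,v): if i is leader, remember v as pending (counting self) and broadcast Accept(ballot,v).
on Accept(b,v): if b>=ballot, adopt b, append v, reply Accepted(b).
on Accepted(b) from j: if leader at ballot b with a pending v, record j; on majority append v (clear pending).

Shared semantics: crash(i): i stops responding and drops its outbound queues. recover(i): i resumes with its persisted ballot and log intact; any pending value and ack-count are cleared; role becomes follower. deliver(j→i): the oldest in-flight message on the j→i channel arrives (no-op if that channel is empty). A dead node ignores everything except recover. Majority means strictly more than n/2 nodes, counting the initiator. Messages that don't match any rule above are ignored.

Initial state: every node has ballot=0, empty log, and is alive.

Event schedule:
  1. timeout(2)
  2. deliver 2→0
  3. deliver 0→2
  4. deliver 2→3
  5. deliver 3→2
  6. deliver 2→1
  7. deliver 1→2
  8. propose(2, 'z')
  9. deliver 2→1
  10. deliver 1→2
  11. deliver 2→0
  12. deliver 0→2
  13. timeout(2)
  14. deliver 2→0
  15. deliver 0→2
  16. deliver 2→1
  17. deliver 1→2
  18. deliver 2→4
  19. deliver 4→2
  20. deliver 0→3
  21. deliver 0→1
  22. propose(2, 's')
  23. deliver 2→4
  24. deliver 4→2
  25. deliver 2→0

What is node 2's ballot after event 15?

after 1 — timeout(2): n2:cand/b7/[-]
after 2 — deliver 2→0: n0:foll/b7/[-]
after 3 — deliver 0→2: ·
after 4 — deliver 2→3: n3:foll/b7/[-]
after 5 — deliver 3→2: n2:lead/b7/[-]
after 6 — deliver 2→1: n1:foll/b7/[-]
after 7 — deliver 1→2: ·
after 8 — propose(2,'z'): ·
after 9 — deliver 2→1: n1:foll/b7/[z]
after 10 — deliver 1→2: ·
after 11 — deliver 2→0: n0:foll/b7/[z]
after 12 — deliver 0→2: n2:lead/b7/[z]
after 13 — timeout(2): n2:cand/b12/[z]
after 14 — deliver 2→0: n0:foll/b12/[z]
after 15 — deliver 0→2: ·

12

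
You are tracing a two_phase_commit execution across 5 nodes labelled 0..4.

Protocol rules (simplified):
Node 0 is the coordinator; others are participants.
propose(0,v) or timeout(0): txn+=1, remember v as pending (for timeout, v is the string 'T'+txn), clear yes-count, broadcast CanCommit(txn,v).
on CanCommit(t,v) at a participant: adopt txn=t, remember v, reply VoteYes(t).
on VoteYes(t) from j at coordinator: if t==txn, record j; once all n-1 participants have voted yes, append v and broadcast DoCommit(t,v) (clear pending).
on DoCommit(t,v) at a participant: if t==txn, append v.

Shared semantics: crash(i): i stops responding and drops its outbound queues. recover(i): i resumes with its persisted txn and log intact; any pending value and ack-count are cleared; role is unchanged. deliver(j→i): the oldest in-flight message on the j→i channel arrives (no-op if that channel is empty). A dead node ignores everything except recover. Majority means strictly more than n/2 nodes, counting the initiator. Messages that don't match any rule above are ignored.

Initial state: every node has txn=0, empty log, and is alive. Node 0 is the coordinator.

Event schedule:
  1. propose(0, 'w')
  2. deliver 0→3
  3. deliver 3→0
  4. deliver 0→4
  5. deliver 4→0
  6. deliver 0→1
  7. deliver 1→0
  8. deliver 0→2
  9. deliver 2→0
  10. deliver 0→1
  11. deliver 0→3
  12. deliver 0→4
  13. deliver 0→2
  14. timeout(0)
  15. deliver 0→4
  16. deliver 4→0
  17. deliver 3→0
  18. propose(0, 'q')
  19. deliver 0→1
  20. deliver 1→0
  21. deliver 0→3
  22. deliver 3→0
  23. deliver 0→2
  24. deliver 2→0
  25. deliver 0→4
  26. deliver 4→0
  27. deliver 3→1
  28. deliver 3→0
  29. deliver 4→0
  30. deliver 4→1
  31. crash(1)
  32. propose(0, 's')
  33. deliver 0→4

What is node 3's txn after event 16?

[1] propose(0,'w') → N0(coor t1 [-])
[2] deliver 0→3 → N3(part t1 [-])
[3] deliver 3→0 → ∅
[4] deliver 0→4 → N4(part t1 [-])
[5] deliver 4→0 → ∅
[6] deliver 0→1 → N1(part t1 [-])
[7] deliver 1→0 → ∅
[8] deliver 0→2 → N2(part t1 [-])
[9] deliver 2→0 → N0(coor t1 [w])
[10] deliver 0→1 → N1(part t1 [w])
[11] deliver 0→3 → N3(part t1 [w])
[12] deliver 0→4 → N4(part t1 [w])
[13] deliver 0→2 → N2(part t1 [w])
[14] timeout(0) → N0(coor t2 [w])
[15] deliver 0→4 → N4(part t2 [w])
[16] deliver 4→0 → ∅

1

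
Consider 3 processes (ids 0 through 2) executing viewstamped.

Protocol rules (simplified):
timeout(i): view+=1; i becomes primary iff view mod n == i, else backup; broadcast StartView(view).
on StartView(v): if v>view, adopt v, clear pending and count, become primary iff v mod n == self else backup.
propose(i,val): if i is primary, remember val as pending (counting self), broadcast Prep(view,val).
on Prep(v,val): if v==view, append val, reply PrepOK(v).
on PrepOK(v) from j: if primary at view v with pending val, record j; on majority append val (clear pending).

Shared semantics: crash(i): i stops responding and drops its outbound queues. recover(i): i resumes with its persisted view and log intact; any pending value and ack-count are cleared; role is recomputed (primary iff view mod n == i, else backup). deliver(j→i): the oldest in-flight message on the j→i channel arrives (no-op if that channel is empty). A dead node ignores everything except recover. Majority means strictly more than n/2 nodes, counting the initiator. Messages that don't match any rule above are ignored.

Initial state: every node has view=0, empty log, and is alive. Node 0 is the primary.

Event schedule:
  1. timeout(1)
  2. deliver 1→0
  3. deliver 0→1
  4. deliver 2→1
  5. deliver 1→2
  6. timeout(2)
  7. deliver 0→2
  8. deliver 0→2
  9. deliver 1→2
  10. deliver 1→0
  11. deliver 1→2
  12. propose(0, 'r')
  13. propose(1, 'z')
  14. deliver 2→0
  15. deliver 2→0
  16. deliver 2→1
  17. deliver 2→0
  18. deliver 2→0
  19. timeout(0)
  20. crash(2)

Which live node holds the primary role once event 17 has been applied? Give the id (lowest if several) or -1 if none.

e1 timeout(1): 1[prim,v=1,-]
e2 deliver 1→0: 0[back,v=1,-]
e3 deliver 0→1: ·
e4 deliver 2→1: ·
e5 deliver 1→2: 2[back,v=1,-]
e6 timeout(2): 2[prim,v=2,-]
e7 deliver 0→2: ·
e8 deliver 0→2: ·
e9 deliver 1→2: ·
e10 deliver 1→0: ·
e11 deliver 1→2: ·
e12 propose(0,'r'): ·
e13 propose(1,'z'): ·
e14 deliver 2→0: 0[back,v=2,-]
e15 deliver 2→0: ·
e16 deliver 2→1: 1[back,v=2,-]
e17 deliver 2→0: ·

2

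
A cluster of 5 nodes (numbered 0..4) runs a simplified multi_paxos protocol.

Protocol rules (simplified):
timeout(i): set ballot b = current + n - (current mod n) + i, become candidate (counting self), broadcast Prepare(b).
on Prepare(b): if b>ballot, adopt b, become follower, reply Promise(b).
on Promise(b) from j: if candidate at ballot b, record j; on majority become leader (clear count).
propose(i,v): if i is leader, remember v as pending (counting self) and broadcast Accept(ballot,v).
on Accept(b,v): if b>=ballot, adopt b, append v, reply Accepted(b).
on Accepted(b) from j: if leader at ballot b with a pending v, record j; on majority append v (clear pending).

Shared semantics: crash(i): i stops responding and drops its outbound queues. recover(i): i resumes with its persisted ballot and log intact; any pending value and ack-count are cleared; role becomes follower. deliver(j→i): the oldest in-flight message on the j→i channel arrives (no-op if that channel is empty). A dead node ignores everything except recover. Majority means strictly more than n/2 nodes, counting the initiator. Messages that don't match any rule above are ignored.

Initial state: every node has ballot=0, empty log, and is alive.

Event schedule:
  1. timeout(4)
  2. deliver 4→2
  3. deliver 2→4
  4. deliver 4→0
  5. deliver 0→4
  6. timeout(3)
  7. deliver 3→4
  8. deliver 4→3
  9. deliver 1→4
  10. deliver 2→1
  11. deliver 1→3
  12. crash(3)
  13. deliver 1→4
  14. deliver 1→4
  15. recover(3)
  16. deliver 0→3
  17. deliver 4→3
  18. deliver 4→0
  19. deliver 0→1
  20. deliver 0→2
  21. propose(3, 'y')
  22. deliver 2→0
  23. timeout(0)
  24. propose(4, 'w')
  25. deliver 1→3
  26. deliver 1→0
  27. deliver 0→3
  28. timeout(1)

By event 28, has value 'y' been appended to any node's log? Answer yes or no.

no

1. timeout(4):  <4:cand b9 ->
2. deliver 4→2:  <2:foll b9 ->
3. deliver 2→4:  nop
4. deliver 4→0:  <0:foll b9 ->
5. deliver 0→4:  <4:lead b9 ->
6. timeout(3):  <3:cand b8 ->
7. deliver 3→4:  nop
8. deliver 4→3:  <3:foll b9 ->
9. deliver 1→4:  nop
10. deliver 2→1:  nop
11. deliver 1→3:  nop
12. crash(3):  <3:✗foll b9 ->
13. deliver 1→4:  nop
14. deliver 1→4:  nop
15. recover(3):  <3:foll b9 ->
16. deliver 0→3:  nop
17. deliver 4→3:  nop
18. deliver 4→0:  nop
19. deliver 0→1:  nop
20. deliver 0→2:  nop
21. propose(3,'y'):  nop
22. deliver 2→0:  nop
23. timeout(0):  <0:cand b10 ->
24. propose(4,'w'):  nop
25. deliver 1→3:  nop
26. deliver 1→0:  nop
27. deliver 0→3:  <3:foll b10 ->
28. timeout(1):  <1:cand b6 ->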